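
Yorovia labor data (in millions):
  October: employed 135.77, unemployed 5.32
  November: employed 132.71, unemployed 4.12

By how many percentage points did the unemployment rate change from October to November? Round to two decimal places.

The unemployment rate changed by −0.76 percentage points.

October: labor force = 135.77 + 5.32 = 141.09; u = 5.32/141.09 = 3.77%.
November: labor force = 132.71 + 4.12 = 136.83; u = 4.12/136.83 = 3.01%.
Change = 3.01% − 3.77% = −0.76 pp.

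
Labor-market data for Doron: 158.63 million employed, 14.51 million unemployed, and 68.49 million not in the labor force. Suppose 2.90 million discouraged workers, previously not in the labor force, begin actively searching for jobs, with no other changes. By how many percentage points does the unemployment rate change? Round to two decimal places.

The unemployment rate changes by +1.51 percentage points.

Initially, labor force = 158.63 + 14.51 = 173.14 million, so u = 14.51/173.14 = 8.38%.
After the change, unemployed and labor force both rise by 2.90 → E = 158.63, U = 17.41, labor force = 176.04 million.
New unemployment rate = 17.41 / 176.04 = 9.89%.
Change = 9.89% − 8.38% = +1.51 percentage points.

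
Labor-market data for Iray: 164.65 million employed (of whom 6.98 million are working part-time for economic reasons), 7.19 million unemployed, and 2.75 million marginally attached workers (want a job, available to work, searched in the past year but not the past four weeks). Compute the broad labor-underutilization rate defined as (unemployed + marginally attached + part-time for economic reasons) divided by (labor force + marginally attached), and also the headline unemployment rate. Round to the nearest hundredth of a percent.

Labor force = 164.65 + 7.19 = 171.84 million.
Numerator = 7.19 + 2.75 + 6.98 = 16.92 million.
Denominator = 171.84 + 2.75 = 174.59 million.
Broad rate = 16.92 / 174.59 = 9.69%.
Headline unemployment rate = 7.19 / 171.84 = 4.18%.

Broad underutilization rate ≈ 9.69%; headline unemployment rate ≈ 4.18%.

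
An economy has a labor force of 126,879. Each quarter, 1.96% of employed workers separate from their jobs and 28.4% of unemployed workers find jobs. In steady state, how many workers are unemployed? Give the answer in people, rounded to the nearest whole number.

Steady-state unemployment rate u* = s/(s+f) = 1.96/(1.96+28.4) = 0.064559.
Unemployed = u* × labor force = 0.064559 × 126,879 ≈ 8,191.

About 8,191 are unemployed in steady state.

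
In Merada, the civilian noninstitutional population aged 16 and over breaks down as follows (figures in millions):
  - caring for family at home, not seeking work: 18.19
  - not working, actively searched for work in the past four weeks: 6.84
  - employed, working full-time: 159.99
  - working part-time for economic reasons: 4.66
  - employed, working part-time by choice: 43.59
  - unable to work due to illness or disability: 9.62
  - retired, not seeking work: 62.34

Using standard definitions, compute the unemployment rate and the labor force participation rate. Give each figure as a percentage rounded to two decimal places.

Employed = 159.99 + 4.66 + 43.59 = 208.24 million (anyone who worked, including part-time for economic reasons, counts as employed).
Unemployed = 6.84 million.
Labor force = 208.24 + 6.84 = 215.08 million.
Not in labor force = 18.19 + 9.62 + 62.34 = 90.15 million (those not working and not actively searching are outside the labor force).
Civilian working-age population = 215.08 + 90.15 = 305.23 million.
Unemployment rate = 6.84 / 215.08 = 3.18%.
Labor force participation rate = 215.08 / 305.23 = 70.46%.

Unemployment rate ≈ 3.18%; labor force participation rate ≈ 70.46%.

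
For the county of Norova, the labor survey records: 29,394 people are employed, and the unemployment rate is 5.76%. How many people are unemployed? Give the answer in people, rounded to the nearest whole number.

About 1,797 are unemployed.

Let U be the number unemployed. The labor force is E + U, and U/(E+U) = 0.0576.
So U = 0.0576 × 29,394 / (1 − 0.0576) = 1693.09 / 0.9424 ≈ 1,797.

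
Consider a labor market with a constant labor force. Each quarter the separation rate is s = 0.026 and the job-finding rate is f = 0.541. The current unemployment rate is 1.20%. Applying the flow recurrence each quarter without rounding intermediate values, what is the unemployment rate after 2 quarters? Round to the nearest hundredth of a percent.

With a fixed labor force, u_{t+1} = u_t + s·(1−u_t) − f·u_t = u_t·(1−s−f) + s.
Here 1−s−f = 0.433 and s = 0.026.
u_1 = 0.012000 × 0.433 + 0.026 = 0.031196.
u_2 = 0.031196 × 0.433 + 0.026 = 0.039508.

Unemployment rate after two quarters ≈ 3.95%.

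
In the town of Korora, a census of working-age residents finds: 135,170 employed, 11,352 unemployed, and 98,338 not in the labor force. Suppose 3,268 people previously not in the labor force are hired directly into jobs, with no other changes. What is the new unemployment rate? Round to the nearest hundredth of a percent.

Initially, labor force = 135,170 + 11,352 = 146,522, so u = 11,352/146,522 = 7.75%.
After the change, employed and labor force both rise by 3,268; unemployed unchanged → E = 138,438, U = 11,352, labor force = 149,790.
New unemployment rate = 11,352 / 149,790 = 7.58%.

New unemployment rate ≈ 7.58%.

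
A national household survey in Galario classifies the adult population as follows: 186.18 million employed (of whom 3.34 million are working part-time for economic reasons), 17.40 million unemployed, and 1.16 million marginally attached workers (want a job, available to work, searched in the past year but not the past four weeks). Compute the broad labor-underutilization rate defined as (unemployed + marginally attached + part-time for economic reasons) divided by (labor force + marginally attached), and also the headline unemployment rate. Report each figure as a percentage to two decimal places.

Labor force = 186.18 + 17.40 = 203.58 million.
Numerator = 17.40 + 1.16 + 3.34 = 21.90 million.
Denominator = 203.58 + 1.16 = 204.74 million.
Broad rate = 21.90 / 204.74 = 10.70%.
Headline unemployment rate = 17.40 / 203.58 = 8.55%.

Broad underutilization rate ≈ 10.70%; headline unemployment rate ≈ 8.55%.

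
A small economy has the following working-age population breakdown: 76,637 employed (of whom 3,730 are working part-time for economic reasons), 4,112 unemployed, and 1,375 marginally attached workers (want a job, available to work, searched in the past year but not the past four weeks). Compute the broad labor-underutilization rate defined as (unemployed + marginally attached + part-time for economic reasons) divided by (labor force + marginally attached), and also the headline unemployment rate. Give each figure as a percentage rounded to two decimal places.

Broad underutilization rate ≈ 11.22%; headline unemployment rate ≈ 5.09%.

Labor force = 76,637 + 4,112 = 80,749.
Numerator = 4,112 + 1,375 + 3,730 = 9,217.
Denominator = 80,749 + 1,375 = 82,124.
Broad rate = 9,217 / 82,124 = 11.22%.
Headline unemployment rate = 4,112 / 80,749 = 5.09%.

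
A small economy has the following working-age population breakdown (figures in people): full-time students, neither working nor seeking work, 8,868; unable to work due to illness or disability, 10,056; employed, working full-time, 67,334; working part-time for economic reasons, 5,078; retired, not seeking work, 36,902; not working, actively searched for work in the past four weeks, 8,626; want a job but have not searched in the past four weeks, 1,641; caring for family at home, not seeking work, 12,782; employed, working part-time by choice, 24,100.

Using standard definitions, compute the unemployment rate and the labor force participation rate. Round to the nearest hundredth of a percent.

Unemployment rate ≈ 8.20%; labor force participation rate ≈ 59.95%.

Employed = 67,334 + 5,078 + 24,100 = 96,512 (anyone who worked, including part-time for economic reasons, counts as employed).
Unemployed = 8,626.
Labor force = 96,512 + 8,626 = 105,138.
Not in labor force = 8,868 + 10,056 + 36,902 + 1,641 + 12,782 = 70,249 (those not working and not actively searching are outside the labor force — including those who want a job but have given up searching).
Civilian working-age population = 105,138 + 70,249 = 175,387.
Unemployment rate = 8,626 / 105,138 = 8.20%.
Labor force participation rate = 105,138 / 175,387 = 59.95%.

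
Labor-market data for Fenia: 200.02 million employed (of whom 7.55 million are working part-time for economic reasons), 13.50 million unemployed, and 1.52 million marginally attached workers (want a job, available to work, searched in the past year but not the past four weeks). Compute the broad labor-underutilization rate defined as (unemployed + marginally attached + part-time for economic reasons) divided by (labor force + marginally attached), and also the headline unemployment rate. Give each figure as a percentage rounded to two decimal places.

Labor force = 200.02 + 13.50 = 213.52 million.
Numerator = 13.50 + 1.52 + 7.55 = 22.57 million.
Denominator = 213.52 + 1.52 = 215.04 million.
Broad rate = 22.57 / 215.04 = 10.50%.
Headline unemployment rate = 13.50 / 213.52 = 6.32%.

Broad underutilization rate ≈ 10.50%; headline unemployment rate ≈ 6.32%.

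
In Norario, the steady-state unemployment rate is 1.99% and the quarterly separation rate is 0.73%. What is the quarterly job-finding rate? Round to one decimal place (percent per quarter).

Job-finding rate ≈ 36.0% per quarter.

From u* = s/(s+f): f = s·(1−u)/u.
f = 0.73 × (1 − 0.0199) / 0.0199 = 0.7155 / 0.0199 ≈ 36.0% per quarter.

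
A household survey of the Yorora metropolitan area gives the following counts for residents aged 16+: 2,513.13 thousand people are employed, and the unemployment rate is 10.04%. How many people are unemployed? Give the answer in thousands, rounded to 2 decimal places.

Let U be the number unemployed. The labor force is E + U, and U/(E+U) = 0.1004.
So U = 0.1004 × 2,513.13 / (1 − 0.1004) = 252.3183 / 0.8996 ≈ 280.48 thousand.

About 280.48 thousand are unemployed.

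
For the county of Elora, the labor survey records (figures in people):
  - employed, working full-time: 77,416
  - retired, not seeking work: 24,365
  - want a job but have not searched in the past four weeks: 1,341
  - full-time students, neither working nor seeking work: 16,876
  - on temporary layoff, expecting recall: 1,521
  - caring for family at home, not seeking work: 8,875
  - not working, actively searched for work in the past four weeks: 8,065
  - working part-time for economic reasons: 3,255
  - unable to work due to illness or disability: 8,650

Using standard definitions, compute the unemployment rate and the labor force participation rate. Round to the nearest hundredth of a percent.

Unemployment rate ≈ 10.62%; labor force participation rate ≈ 60.03%.

Employed = 77,416 + 3,255 = 80,671 (anyone who worked, including part-time for economic reasons, counts as employed).
Unemployed = 1,521 + 8,065 = 9,586 (jobless and actively searching, or on temporary layoff).
Labor force = 80,671 + 9,586 = 90,257.
Not in labor force = 24,365 + 1,341 + 16,876 + 8,875 + 8,650 = 60,107 (those not working and not actively searching are outside the labor force — including those who want a job but have given up searching).
Civilian working-age population = 90,257 + 60,107 = 150,364.
Unemployment rate = 9,586 / 90,257 = 10.62%.
Labor force participation rate = 90,257 / 150,364 = 60.03%.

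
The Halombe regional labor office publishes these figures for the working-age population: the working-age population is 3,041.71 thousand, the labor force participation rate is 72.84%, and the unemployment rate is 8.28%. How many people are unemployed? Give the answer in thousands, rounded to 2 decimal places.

About 183.45 thousand are unemployed.

Labor force = 0.7284 × 3,041.71 = 2,215.58 thousand.
Unemployed = 0.0828 × 2,215.58 ≈ 183.45 thousand.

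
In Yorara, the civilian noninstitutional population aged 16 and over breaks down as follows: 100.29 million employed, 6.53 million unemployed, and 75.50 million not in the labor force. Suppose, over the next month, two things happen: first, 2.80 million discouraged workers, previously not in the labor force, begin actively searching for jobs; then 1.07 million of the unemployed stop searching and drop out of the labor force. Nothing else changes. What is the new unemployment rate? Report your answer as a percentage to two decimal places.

Initially, labor force = 100.29 + 6.53 = 106.82 million, so u = 6.53/106.82 = 6.11%.
After the first change, unemployed and labor force both rise by 2.80 → E = 100.29, U = 9.33, labor force = 109.62 million.
After the second change, unemployed and labor force both fall by 1.07 → E = 100.29, U = 8.26, labor force = 108.55 million.
New unemployment rate = 8.26 / 108.55 = 7.61%.

New unemployment rate ≈ 7.61%.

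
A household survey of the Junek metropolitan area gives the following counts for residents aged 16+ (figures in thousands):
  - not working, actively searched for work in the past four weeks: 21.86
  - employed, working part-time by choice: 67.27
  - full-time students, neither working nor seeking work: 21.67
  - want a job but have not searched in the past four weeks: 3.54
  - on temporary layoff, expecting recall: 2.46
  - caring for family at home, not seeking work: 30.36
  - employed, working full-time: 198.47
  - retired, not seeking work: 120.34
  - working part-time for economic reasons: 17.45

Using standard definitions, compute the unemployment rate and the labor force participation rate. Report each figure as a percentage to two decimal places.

Unemployment rate ≈ 7.91%; labor force participation rate ≈ 63.61%.

Employed = 67.27 + 198.47 + 17.45 = 283.19 thousand (anyone who worked, including part-time for economic reasons, counts as employed).
Unemployed = 21.86 + 2.46 = 24.32 thousand (jobless and actively searching, or on temporary layoff).
Labor force = 283.19 + 24.32 = 307.51 thousand.
Not in labor force = 21.67 + 3.54 + 30.36 + 120.34 = 175.91 thousand (those not working and not actively searching are outside the labor force — including those who want a job but have given up searching).
Civilian working-age population = 307.51 + 175.91 = 483.42 thousand.
Unemployment rate = 24.32 / 307.51 = 7.91%.
Labor force participation rate = 307.51 / 483.42 = 63.61%.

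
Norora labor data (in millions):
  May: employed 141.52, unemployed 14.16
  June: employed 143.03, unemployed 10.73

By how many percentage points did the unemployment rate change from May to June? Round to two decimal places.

May: labor force = 141.52 + 14.16 = 155.68; u = 14.16/155.68 = 9.10%.
June: labor force = 143.03 + 10.73 = 153.76; u = 10.73/153.76 = 6.98%.
Change = 6.98% − 9.10% = −2.12 pp.

The unemployment rate changed by −2.12 percentage points.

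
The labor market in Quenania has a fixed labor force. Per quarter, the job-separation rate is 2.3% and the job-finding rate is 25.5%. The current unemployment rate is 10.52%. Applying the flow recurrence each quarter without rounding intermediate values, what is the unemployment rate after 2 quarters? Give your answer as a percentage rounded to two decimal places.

Unemployment rate after two quarters ≈ 9.44%.

With a fixed labor force, u_{t+1} = u_t + s·(1−u_t) − f·u_t = u_t·(1−s−f) + s.
Here 1−s−f = 0.722 and s = 0.023.
u_1 = 0.105200 × 0.722 + 0.023 = 0.098954.
u_2 = 0.098954 × 0.722 + 0.023 = 0.094445.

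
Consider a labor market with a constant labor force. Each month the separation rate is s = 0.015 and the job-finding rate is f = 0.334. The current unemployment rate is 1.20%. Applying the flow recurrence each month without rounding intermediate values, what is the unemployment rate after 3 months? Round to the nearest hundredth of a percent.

Unemployment rate after three months ≈ 3.44%.

With a fixed labor force, u_{t+1} = u_t + s·(1−u_t) − f·u_t = u_t·(1−s−f) + s.
Here 1−s−f = 0.651 and s = 0.015.
u_1 = 0.012000 × 0.651 + 0.015 = 0.022812.
u_2 = 0.022812 × 0.651 + 0.015 = 0.029851.
u_3 = 0.029851 × 0.651 + 0.015 = 0.034433.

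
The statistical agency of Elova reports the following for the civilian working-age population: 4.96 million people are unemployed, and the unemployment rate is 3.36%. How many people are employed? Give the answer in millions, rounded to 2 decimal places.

Labor force = U / u = 4.96 / 0.0336 ≈ 147.62 million.
Employed = labor force − unemployed = 147.62 − 4.96 = 142.66 million.

About 142.66 million are employed.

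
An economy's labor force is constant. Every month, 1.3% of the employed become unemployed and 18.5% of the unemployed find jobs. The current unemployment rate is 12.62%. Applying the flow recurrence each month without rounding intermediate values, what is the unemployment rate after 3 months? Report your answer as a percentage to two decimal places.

With a fixed labor force, u_{t+1} = u_t + s·(1−u_t) − f·u_t = u_t·(1−s−f) + s.
Here 1−s−f = 0.802 and s = 0.013.
u_1 = 0.126200 × 0.802 + 0.013 = 0.114212.
u_2 = 0.114212 × 0.802 + 0.013 = 0.104598.
u_3 = 0.104598 × 0.802 + 0.013 = 0.096888.

Unemployment rate after three months ≈ 9.69%.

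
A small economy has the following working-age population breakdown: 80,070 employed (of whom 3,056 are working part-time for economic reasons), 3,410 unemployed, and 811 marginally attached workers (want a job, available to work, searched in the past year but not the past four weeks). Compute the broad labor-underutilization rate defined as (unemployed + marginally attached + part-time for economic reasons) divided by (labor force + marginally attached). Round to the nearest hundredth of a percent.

Broad underutilization rate ≈ 8.63%.

Labor force = 80,070 + 3,410 = 83,480.
Numerator = 3,410 + 811 + 3,056 = 7,277.
Denominator = 83,480 + 811 = 84,291.
Broad rate = 7,277 / 84,291 = 8.63%.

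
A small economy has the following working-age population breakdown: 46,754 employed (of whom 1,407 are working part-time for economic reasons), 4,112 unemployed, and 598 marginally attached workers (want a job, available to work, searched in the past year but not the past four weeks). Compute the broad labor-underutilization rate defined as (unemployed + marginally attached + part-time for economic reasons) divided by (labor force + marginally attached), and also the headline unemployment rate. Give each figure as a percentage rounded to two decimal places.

Labor force = 46,754 + 4,112 = 50,866.
Numerator = 4,112 + 598 + 1,407 = 6,117.
Denominator = 50,866 + 598 = 51,464.
Broad rate = 6,117 / 51,464 = 11.89%.
Headline unemployment rate = 4,112 / 50,866 = 8.08%.

Broad underutilization rate ≈ 11.89%; headline unemployment rate ≈ 8.08%.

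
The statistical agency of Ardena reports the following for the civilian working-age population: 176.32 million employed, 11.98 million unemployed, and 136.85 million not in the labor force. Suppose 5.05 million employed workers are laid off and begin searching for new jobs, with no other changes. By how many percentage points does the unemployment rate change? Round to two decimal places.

Initially, labor force = 176.32 + 11.98 = 188.30 million, so u = 11.98/188.30 = 6.36%.
After the change, employed falls and unemployed rises by 5.05; labor force unchanged → E = 171.27, U = 17.03, labor force = 188.30 million.
New unemployment rate = 17.03 / 188.30 = 9.04%.
Change = 9.04% − 6.36% = +2.68 percentage points.

The unemployment rate changes by +2.68 percentage points.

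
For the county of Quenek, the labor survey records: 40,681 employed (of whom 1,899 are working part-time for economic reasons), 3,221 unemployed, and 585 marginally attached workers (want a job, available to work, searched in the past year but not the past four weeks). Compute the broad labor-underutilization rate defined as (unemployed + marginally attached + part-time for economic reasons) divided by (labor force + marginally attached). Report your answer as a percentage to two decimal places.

Labor force = 40,681 + 3,221 = 43,902.
Numerator = 3,221 + 585 + 1,899 = 5,705.
Denominator = 43,902 + 585 = 44,487.
Broad rate = 5,705 / 44,487 = 12.82%.

Broad underutilization rate ≈ 12.82%.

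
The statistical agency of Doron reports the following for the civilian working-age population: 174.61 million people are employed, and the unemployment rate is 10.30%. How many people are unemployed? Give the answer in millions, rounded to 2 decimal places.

About 20.05 million are unemployed.

Let U be the number unemployed. The labor force is E + U, and U/(E+U) = 0.1030.
So U = 0.1030 × 174.61 / (1 − 0.1030) = 17.9848 / 0.8970 ≈ 20.05 million.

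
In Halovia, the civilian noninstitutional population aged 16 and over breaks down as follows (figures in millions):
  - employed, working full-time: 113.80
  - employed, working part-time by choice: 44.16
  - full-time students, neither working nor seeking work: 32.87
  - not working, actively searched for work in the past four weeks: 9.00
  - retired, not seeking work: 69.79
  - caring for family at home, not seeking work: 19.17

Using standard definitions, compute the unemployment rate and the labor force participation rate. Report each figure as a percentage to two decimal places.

Unemployment rate ≈ 5.39%; labor force participation rate ≈ 57.81%.

Employed = 113.80 + 44.16 = 157.96 million.
Unemployed = 9.00 million.
Labor force = 157.96 + 9.00 = 166.96 million.
Not in labor force = 32.87 + 69.79 + 19.17 = 121.83 million (those not working and not actively searching are outside the labor force).
Civilian working-age population = 166.96 + 121.83 = 288.79 million.
Unemployment rate = 9.00 / 166.96 = 5.39%.
Labor force participation rate = 166.96 / 288.79 = 57.81%.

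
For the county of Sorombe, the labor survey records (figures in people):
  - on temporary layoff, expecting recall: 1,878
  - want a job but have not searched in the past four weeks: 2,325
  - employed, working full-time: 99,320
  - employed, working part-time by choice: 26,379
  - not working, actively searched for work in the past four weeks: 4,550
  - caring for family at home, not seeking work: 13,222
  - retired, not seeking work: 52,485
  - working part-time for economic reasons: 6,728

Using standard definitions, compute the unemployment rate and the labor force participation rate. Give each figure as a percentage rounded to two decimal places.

Employed = 99,320 + 26,379 + 6,728 = 132,427 (anyone who worked, including part-time for economic reasons, counts as employed).
Unemployed = 1,878 + 4,550 = 6,428 (jobless and actively searching, or on temporary layoff).
Labor force = 132,427 + 6,428 = 138,855.
Not in labor force = 2,325 + 13,222 + 52,485 = 68,032 (those not working and not actively searching are outside the labor force — including those who want a job but have given up searching).
Civilian working-age population = 138,855 + 68,032 = 206,887.
Unemployment rate = 6,428 / 138,855 = 4.63%.
Labor force participation rate = 138,855 / 206,887 = 67.12%.

Unemployment rate ≈ 4.63%; labor force participation rate ≈ 67.12%.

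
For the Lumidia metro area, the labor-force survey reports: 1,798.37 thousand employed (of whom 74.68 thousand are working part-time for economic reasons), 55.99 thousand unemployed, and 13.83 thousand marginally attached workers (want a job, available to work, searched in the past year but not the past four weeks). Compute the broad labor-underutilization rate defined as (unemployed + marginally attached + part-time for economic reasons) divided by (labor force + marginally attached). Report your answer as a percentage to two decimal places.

Broad underutilization rate ≈ 7.73%.

Labor force = 1,798.37 + 55.99 = 1,854.36 thousand.
Numerator = 55.99 + 13.83 + 74.68 = 144.50 thousand.
Denominator = 1,854.36 + 13.83 = 1,868.19 thousand.
Broad rate = 144.50 / 1,868.19 = 7.73%.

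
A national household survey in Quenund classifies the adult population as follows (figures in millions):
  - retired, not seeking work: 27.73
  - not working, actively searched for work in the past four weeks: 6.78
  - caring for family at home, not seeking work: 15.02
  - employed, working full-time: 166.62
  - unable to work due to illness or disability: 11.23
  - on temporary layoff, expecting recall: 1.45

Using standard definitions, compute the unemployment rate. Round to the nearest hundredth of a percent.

Unemployment rate ≈ 4.71%.

Employed = 166.62 million.
Unemployed = 6.78 + 1.45 = 8.23 million (jobless and actively searching, or on temporary layoff).
Labor force = 166.62 + 8.23 = 174.85 million.
Unemployment rate = 8.23 / 174.85 = 4.71%.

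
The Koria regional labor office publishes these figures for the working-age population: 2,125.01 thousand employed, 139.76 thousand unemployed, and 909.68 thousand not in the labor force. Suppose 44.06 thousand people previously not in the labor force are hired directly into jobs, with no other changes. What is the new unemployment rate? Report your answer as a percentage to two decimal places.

Initially, labor force = 2,125.01 + 139.76 = 2,264.77 thousand, so u = 139.76/2,264.77 = 6.17%.
After the change, employed and labor force both rise by 44.06; unemployed unchanged → E = 2,169.07, U = 139.76, labor force = 2,308.83 thousand.
New unemployment rate = 139.76 / 2,308.83 = 6.05%.

New unemployment rate ≈ 6.05%.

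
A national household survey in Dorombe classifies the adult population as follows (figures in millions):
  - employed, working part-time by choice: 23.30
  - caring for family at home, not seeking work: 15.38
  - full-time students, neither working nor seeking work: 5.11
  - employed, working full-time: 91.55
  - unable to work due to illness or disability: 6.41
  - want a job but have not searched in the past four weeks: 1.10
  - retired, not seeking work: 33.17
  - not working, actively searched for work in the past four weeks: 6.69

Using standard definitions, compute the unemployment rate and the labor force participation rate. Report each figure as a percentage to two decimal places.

Unemployment rate ≈ 5.50%; labor force participation rate ≈ 66.52%.

Employed = 23.30 + 91.55 = 114.85 million.
Unemployed = 6.69 million.
Labor force = 114.85 + 6.69 = 121.54 million.
Not in labor force = 15.38 + 5.11 + 6.41 + 1.10 + 33.17 = 61.17 million (those not working and not actively searching are outside the labor force — including those who want a job but have given up searching).
Civilian working-age population = 121.54 + 61.17 = 182.71 million.
Unemployment rate = 6.69 / 121.54 = 5.50%.
Labor force participation rate = 121.54 / 182.71 = 66.52%.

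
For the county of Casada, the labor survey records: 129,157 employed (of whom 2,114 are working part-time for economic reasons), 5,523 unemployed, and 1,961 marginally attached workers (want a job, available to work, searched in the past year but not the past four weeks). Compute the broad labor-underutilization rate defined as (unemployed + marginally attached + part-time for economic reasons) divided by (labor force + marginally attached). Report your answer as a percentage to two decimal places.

Labor force = 129,157 + 5,523 = 134,680.
Numerator = 5,523 + 1,961 + 2,114 = 9,598.
Denominator = 134,680 + 1,961 = 136,641.
Broad rate = 9,598 / 136,641 = 7.02%.

Broad underutilization rate ≈ 7.02%.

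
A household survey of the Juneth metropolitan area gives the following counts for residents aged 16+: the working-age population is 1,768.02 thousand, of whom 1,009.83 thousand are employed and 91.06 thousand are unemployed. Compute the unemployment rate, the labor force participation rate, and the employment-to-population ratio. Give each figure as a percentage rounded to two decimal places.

Labor force = employed + unemployed = 1,009.83 + 91.06 = 1,100.89 thousand.
Unemployment rate = 91.06 / 1,100.89 = 8.27%.
Labor force participation rate = 1,100.89 / 1,768.02 = 62.27%.
Employment-population ratio = 1,009.83 / 1,768.02 = 57.12%.

Unemployment rate ≈ 8.27%; labor force participation rate ≈ 62.27%; employment-population ratio ≈ 57.12%.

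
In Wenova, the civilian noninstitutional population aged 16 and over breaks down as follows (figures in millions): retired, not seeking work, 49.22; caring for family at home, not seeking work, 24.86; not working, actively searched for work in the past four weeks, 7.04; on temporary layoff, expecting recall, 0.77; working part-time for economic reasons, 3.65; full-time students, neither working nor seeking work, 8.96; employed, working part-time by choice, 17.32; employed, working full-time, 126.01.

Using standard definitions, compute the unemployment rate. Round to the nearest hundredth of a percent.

Unemployment rate ≈ 5.05%.

Employed = 3.65 + 17.32 + 126.01 = 146.98 million (anyone who worked, including part-time for economic reasons, counts as employed).
Unemployed = 7.04 + 0.77 = 7.81 million (jobless and actively searching, or on temporary layoff).
Labor force = 146.98 + 7.81 = 154.79 million.
Unemployment rate = 7.81 / 154.79 = 5.05%.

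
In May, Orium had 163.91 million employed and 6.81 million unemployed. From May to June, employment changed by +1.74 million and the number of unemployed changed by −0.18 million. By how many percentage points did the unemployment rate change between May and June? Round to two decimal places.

The unemployment rate changed by −0.14 percentage points.

May: labor force = 163.91 + 6.81 = 170.72; u = 6.81/170.72 = 3.99%.
June: labor force = 165.65 + 6.63 = 172.28; u = 6.63/172.28 = 3.85%.
Change = 3.85% − 3.99% = −0.14 pp.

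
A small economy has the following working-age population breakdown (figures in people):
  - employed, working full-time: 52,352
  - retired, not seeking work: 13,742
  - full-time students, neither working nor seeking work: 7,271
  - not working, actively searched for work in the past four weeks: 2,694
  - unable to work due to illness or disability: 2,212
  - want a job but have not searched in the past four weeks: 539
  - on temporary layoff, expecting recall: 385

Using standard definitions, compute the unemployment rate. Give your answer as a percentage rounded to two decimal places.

Employed = 52,352.
Unemployed = 2,694 + 385 = 3,079 (jobless and actively searching, or on temporary layoff).
Labor force = 52,352 + 3,079 = 55,431.
Unemployment rate = 3,079 / 55,431 = 5.55%.

Unemployment rate ≈ 5.55%.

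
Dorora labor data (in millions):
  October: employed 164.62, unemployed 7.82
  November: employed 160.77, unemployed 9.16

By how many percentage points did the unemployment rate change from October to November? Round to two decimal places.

The unemployment rate changed by +0.86 percentage points.

October: labor force = 164.62 + 7.82 = 172.44; u = 7.82/172.44 = 4.53%.
November: labor force = 160.77 + 9.16 = 169.93; u = 9.16/169.93 = 5.39%.
Change = 5.39% − 4.53% = +0.86 pp.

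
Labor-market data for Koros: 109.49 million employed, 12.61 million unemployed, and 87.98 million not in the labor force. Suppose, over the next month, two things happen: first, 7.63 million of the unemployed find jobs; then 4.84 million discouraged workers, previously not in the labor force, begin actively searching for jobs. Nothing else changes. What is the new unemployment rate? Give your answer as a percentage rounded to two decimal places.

New unemployment rate ≈ 7.74%.

Initially, labor force = 109.49 + 12.61 = 122.10 million, so u = 12.61/122.10 = 10.33%.
After the first change, unemployed falls and employed rises by 7.63; labor force unchanged → E = 117.12, U = 4.98, labor force = 122.10 million.
After the second change, unemployed and labor force both rise by 4.84 → E = 117.12, U = 9.82, labor force = 126.94 million.
New unemployment rate = 9.82 / 126.94 = 7.74%.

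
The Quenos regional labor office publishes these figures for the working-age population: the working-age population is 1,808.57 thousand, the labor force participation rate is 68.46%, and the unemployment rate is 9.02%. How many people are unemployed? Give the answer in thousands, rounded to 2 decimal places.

About 111.68 thousand are unemployed.

Labor force = 0.6846 × 1,808.57 = 1,238.15 thousand.
Unemployed = 0.0902 × 1,238.15 ≈ 111.68 thousand.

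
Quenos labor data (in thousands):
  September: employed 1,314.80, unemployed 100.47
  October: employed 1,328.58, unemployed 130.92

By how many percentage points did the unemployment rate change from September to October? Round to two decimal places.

September: labor force = 1,314.80 + 100.47 = 1,415.27; u = 100.47/1,415.27 = 7.10%.
October: labor force = 1,328.58 + 130.92 = 1,459.50; u = 130.92/1,459.50 = 8.97%.
Change = 8.97% − 7.10% = +1.87 pp.

The unemployment rate changed by +1.87 percentage points.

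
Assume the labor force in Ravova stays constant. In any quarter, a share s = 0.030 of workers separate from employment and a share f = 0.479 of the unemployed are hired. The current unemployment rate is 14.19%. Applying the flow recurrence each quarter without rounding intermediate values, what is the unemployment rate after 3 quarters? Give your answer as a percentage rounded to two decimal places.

With a fixed labor force, u_{t+1} = u_t + s·(1−u_t) − f·u_t = u_t·(1−s−f) + s.
Here 1−s−f = 0.491 and s = 0.030.
u_1 = 0.141900 × 0.491 + 0.030 = 0.099673.
u_2 = 0.099673 × 0.491 + 0.030 = 0.078939.
u_3 = 0.078939 × 0.491 + 0.030 = 0.068759.

Unemployment rate after three quarters ≈ 6.88%.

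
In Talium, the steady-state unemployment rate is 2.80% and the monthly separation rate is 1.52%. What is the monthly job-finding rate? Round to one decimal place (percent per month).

From u* = s/(s+f): f = s·(1−u)/u.
f = 1.52 × (1 − 0.0280) / 0.0280 = 1.4774 / 0.0280 ≈ 52.8% per month.

Job-finding rate ≈ 52.8% per month.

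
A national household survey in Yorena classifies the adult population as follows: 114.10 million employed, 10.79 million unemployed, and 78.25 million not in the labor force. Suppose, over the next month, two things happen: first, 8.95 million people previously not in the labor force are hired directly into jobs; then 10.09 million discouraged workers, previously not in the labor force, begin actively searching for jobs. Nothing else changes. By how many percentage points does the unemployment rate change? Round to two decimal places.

Initially, labor force = 114.10 + 10.79 = 124.89 million, so u = 10.79/124.89 = 8.64%.
After the first change, employed and labor force both rise by 8.95; unemployed unchanged → E = 123.05, U = 10.79, labor force = 133.84 million.
After the second change, unemployed and labor force both rise by 10.09 → E = 123.05, U = 20.88, labor force = 143.93 million.
New unemployment rate = 20.88 / 143.93 = 14.51%.
Change = 14.51% − 8.64% = +5.87 percentage points.

The unemployment rate changes by +5.87 percentage points.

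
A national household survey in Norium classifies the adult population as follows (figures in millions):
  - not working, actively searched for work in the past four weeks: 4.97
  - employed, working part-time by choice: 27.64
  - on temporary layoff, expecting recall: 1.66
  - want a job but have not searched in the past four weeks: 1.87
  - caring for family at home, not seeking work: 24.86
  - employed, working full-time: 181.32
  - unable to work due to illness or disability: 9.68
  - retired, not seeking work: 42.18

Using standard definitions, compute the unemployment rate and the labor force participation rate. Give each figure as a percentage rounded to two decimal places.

Employed = 27.64 + 181.32 = 208.96 million.
Unemployed = 4.97 + 1.66 = 6.63 million (jobless and actively searching, or on temporary layoff).
Labor force = 208.96 + 6.63 = 215.59 million.
Not in labor force = 1.87 + 24.86 + 9.68 + 42.18 = 78.59 million (those not working and not actively searching are outside the labor force — including those who want a job but have given up searching).
Civilian working-age population = 215.59 + 78.59 = 294.18 million.
Unemployment rate = 6.63 / 215.59 = 3.08%.
Labor force participation rate = 215.59 / 294.18 = 73.29%.

Unemployment rate ≈ 3.08%; labor force participation rate ≈ 73.29%.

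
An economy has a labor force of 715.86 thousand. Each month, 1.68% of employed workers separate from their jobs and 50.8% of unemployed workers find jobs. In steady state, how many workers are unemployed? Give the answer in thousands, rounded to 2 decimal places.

About 22.92 thousand are unemployed in steady state.

Steady-state unemployment rate u* = s/(s+f) = 1.68/(1.68+50.8) = 0.032012.
Unemployed = u* × labor force = 0.032012 × 715.86 ≈ 22.92 thousand.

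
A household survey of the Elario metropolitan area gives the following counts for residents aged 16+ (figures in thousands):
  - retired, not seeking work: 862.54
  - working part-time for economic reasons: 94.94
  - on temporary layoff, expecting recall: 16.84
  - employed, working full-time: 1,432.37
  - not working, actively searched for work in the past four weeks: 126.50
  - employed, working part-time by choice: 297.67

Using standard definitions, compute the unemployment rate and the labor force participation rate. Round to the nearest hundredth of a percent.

Employed = 94.94 + 1,432.37 + 297.67 = 1,824.98 thousand (anyone who worked, including part-time for economic reasons, counts as employed).
Unemployed = 16.84 + 126.50 = 143.34 thousand (jobless and actively searching, or on temporary layoff).
Labor force = 1,824.98 + 143.34 = 1,968.32 thousand.
Not in labor force = 862.54 thousand (those not working and not actively searching are outside the labor force).
Civilian working-age population = 1,968.32 + 862.54 = 2,830.86 thousand.
Unemployment rate = 143.34 / 1,968.32 = 7.28%.
Labor force participation rate = 1,968.32 / 2,830.86 = 69.53%.

Unemployment rate ≈ 7.28%; labor force participation rate ≈ 69.53%.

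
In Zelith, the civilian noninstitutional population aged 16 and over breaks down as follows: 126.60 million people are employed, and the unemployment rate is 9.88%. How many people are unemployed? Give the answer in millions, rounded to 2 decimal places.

About 13.88 million are unemployed.

Let U be the number unemployed. The labor force is E + U, and U/(E+U) = 0.0988.
So U = 0.0988 × 126.60 / (1 − 0.0988) = 12.5081 / 0.9012 ≈ 13.88 million.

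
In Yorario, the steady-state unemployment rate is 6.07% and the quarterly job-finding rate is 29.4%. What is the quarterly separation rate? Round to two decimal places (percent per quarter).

Separation rate ≈ 1.90% per quarter.

From u* = s/(s+f): s = u·f/(1−u).
s = 0.0607 × 29.4 / (1 − 0.0607) = 1.7846 / 0.9393 ≈ 1.90% per quarter.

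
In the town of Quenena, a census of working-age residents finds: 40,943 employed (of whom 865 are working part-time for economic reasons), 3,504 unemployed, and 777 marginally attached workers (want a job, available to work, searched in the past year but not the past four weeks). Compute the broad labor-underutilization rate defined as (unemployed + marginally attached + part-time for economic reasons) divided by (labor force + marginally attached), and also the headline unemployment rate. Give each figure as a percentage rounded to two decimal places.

Broad underutilization rate ≈ 11.38%; headline unemployment rate ≈ 7.88%.

Labor force = 40,943 + 3,504 = 44,447.
Numerator = 3,504 + 777 + 865 = 5,146.
Denominator = 44,447 + 777 = 45,224.
Broad rate = 5,146 / 45,224 = 11.38%.
Headline unemployment rate = 3,504 / 44,447 = 7.88%.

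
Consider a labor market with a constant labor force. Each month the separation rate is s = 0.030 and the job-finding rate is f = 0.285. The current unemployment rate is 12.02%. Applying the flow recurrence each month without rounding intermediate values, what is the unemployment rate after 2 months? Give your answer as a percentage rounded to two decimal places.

Unemployment rate after two months ≈ 10.70%.

With a fixed labor force, u_{t+1} = u_t + s·(1−u_t) − f·u_t = u_t·(1−s−f) + s.
Here 1−s−f = 0.685 and s = 0.030.
u_1 = 0.120200 × 0.685 + 0.030 = 0.112337.
u_2 = 0.112337 × 0.685 + 0.030 = 0.106951.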